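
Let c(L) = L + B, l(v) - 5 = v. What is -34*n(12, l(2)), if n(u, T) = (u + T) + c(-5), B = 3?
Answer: -578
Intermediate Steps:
l(v) = 5 + v
c(L) = 3 + L (c(L) = L + 3 = 3 + L)
n(u, T) = -2 + T + u (n(u, T) = (u + T) + (3 - 5) = (T + u) - 2 = -2 + T + u)
-34*n(12, l(2)) = -34*(-2 + (5 + 2) + 12) = -34*(-2 + 7 + 12) = -34*17 = -578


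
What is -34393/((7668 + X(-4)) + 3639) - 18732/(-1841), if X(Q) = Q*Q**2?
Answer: 21040909/2956909 ≈ 7.1158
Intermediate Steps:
X(Q) = Q**3
-34393/((7668 + X(-4)) + 3639) - 18732/(-1841) = -34393/((7668 + (-4)**3) + 3639) - 18732/(-1841) = -34393/((7668 - 64) + 3639) - 18732*(-1/1841) = -34393/(7604 + 3639) + 2676/263 = -34393/11243 + 2676/263 = 21040909/2956909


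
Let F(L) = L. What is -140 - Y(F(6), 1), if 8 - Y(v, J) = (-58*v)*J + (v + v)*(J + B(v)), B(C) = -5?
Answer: -544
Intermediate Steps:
Y(v, J) = 8 - 2*v*(-5 + J) + 58*J*v (Y(v, J) = 8 - ((-58*v)*J + (v + v)*(J - 5)) = 8 - (-58*J*v + (2*v)*(-5 + J)) = 8 - (-58*J*v + 2*v*(-5 + J)) = 8 + (-2*v*(-5 + J) + 58*J*v) = 8 - 2*v*(-5 + J) + 58*J*v)
-140 - Y(F(6), 1) = -140 - (8 + 10*6 + 56*1*6) = -140 - (8 + 60 + 336) = -140 - 1*404 = -140 - 404 = -544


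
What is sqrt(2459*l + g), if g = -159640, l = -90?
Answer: 5*I*sqrt(15238) ≈ 617.21*I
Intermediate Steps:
sqrt(2459*l + g) = sqrt(2459*(-90) - 159640) = sqrt(-221310 - 159640) = sqrt(-380950) = 5*I*sqrt(15238)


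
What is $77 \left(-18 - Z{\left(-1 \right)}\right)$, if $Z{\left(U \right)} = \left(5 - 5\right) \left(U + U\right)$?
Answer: $-1386$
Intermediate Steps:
$Z{\left(U \right)} = 0$ ($Z{\left(U \right)} = 0 \cdot 2 U = 0$)
$77 \left(-18 - Z{\left(-1 \right)}\right) = 77 \left(-18 - 0\right) = 77 \left(-18 + 0\right) = 77 \left(-18\right) = -1386$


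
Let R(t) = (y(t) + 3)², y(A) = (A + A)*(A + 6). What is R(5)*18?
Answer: 229842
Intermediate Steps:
y(A) = 2*A*(6 + A) (y(A) = (2*A)*(6 + A) = 2*A*(6 + A))
R(t) = (3 + 2*t*(6 + t))² (R(t) = (2*t*(6 + t) + 3)² = (3 + 2*t*(6 + t))²)
R(5)*18 = (3 + 2*5*(6 + 5))²*18 = (3 + 2*5*11)²*18 = (3 + 110)²*18 = 113²*18 = 12769*18 = 229842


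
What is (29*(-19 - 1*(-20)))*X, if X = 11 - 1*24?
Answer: -377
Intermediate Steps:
X = -13 (X = 11 - 24 = -13)
(29*(-19 - 1*(-20)))*X = (29*(-19 - 1*(-20)))*(-13) = (29*(-19 + 20))*(-13) = (29*1)*(-13) = 29*(-13) = -377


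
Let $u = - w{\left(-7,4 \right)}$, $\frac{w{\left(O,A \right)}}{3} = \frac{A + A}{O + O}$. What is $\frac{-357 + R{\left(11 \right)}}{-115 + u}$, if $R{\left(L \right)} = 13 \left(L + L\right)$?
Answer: $\frac{497}{793} \approx 0.62673$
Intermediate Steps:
$w{\left(O,A \right)} = \frac{3 A}{O}$ ($w{\left(O,A \right)} = 3 \frac{A + A}{O + O} = 3 \frac{2 A}{2 O} = 3 \cdot 2 A \frac{1}{2 O} = 3 \frac{A}{O} = \frac{3 A}{O}$)
$u = \frac{12}{7}$ ($u = - \frac{3 \cdot 4}{-7} = - \frac{3 \cdot 4 \left(-1\right)}{7} = \left(-1\right) \left(- \frac{12}{7}\right) = \frac{12}{7} \approx 1.7143$)
$R{\left(L \right)} = 26 L$ ($R{\left(L \right)} = 13 \cdot 2 L = 26 L$)
$\frac{-357 + R{\left(11 \right)}}{-115 + u} = \frac{-357 + 26 \cdot 11}{-115 + \frac{12}{7}} = \frac{-357 + 286}{- \frac{793}{7}} = \left(-71\right) \left(- \frac{7}{793}\right) = \frac{497}{793}$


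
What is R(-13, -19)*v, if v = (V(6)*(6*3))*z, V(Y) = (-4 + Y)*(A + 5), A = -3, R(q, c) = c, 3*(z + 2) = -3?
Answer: 4104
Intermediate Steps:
z = -3 (z = -2 + (⅓)*(-3) = -2 - 1 = -3)
V(Y) = -8 + 2*Y (V(Y) = (-4 + Y)*(-3 + 5) = (-4 + Y)*2 = -8 + 2*Y)
v = -216 (v = ((-8 + 2*6)*(6*3))*(-3) = ((-8 + 12)*18)*(-3) = (4*18)*(-3) = 72*(-3) = -216)
R(-13, -19)*v = -19*(-216) = 4104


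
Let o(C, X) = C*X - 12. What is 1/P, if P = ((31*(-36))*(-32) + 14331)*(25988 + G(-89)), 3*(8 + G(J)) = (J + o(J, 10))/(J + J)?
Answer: 178/231437381791 ≈ 7.6911e-10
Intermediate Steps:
o(C, X) = -12 + C*X
G(J) = -8 + (-12 + 11*J)/(6*J) (G(J) = -8 + ((J + (-12 + J*10))/(J + J))/3 = -8 + ((J + (-12 + 10*J))/((2*J)))/3 = -8 + ((-12 + 11*J)*(1/(2*J)))/3 = -8 + ((-12 + 11*J)/(2*J))/3 = -8 + (-12 + 11*J)/(6*J))
P = 231437381791/178 (P = ((31*(-36))*(-32) + 14331)*(25988 + (-37/6 - 2/(-89))) = (-1116*(-32) + 14331)*(25988 + (-37/6 - 2*(-1/89))) = (35712 + 14331)*(25988 + (-37/6 + 2/89)) = 50043*(25988 - 3281/534) = 50043*(13874311/534) = 231437381791/178 ≈ 1.3002e+9)
1/P = 1/(231437381791/178) = 178/231437381791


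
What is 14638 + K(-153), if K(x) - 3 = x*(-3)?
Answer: 15100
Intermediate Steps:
K(x) = 3 - 3*x (K(x) = 3 + x*(-3) = 3 - 3*x)
14638 + K(-153) = 14638 + (3 - 3*(-153)) = 14638 + (3 + 459) = 14638 + 462 = 15100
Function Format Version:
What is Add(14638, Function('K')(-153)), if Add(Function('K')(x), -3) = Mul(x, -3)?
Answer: 15100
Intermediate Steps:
Function('K')(x) = Add(3, Mul(-3, x)) (Function('K')(x) = Add(3, Mul(x, -3)) = Add(3, Mul(-3, x)))
Add(14638, Function('K')(-153)) = Add(14638, Add(3, Mul(-3, -153))) = Add(14638, Add(3, 459)) = Add(14638, 462) = 15100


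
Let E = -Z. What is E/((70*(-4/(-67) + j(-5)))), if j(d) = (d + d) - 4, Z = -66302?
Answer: -2221117/32690 ≈ -67.945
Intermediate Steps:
j(d) = -4 + 2*d (j(d) = 2*d - 4 = -4 + 2*d)
E = 66302 (E = -1*(-66302) = 66302)
E/((70*(-4/(-67) + j(-5)))) = 66302/((70*(-4/(-67) + (-4 + 2*(-5))))) = 66302/((70*(-4*(-1/67) + (-4 - 10)))) = 66302/((70*(4/67 - 14))) = 66302/((70*(-934/67))) = 66302/(-65380/67) = 66302*(-67/65380) = -2221117/32690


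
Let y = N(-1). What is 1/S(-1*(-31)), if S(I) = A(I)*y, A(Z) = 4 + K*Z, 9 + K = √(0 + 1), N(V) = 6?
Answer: -1/1464 ≈ -0.00068306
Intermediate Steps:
y = 6
K = -8 (K = -9 + √(0 + 1) = -9 + √1 = -9 + 1 = -8)
A(Z) = 4 - 8*Z
S(I) = 24 - 48*I (S(I) = (4 - 8*I)*6 = 24 - 48*I)
1/S(-1*(-31)) = 1/(24 - (-48)*(-31)) = 1/(24 - 48*31) = 1/(24 - 1488) = 1/(-1464) = -1/1464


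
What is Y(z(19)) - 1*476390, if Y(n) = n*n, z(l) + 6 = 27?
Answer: -475949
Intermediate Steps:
z(l) = 21 (z(l) = -6 + 27 = 21)
Y(n) = n²
Y(z(19)) - 1*476390 = 21² - 1*476390 = 441 - 476390 = -475949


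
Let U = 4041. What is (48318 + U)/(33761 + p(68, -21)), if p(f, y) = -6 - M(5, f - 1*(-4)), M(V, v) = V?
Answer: 17453/11250 ≈ 1.5514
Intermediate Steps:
p(f, y) = -11 (p(f, y) = -6 - 1*5 = -6 - 5 = -11)
(48318 + U)/(33761 + p(68, -21)) = (48318 + 4041)/(33761 - 11) = 52359/33750 = 52359*(1/33750) = 17453/11250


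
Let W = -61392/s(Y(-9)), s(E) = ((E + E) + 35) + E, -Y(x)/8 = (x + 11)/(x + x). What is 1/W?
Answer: -113/184176 ≈ -0.00061354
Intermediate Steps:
Y(x) = -4*(11 + x)/x (Y(x) = -8*(x + 11)/(x + x) = -8*(11 + x)/(2*x) = -8*(11 + x)*1/(2*x) = -4*(11 + x)/x)
s(E) = 35 + 3*E (s(E) = (2*E + 35) + E = (35 + 2*E) + E = 35 + 3*E)
W = -184176/113 (W = -61392/(35 + 3*(-4 - 44/(-9))) = -61392/(35 + 3*(-4 - 44*(-⅑))) = -61392/(35 + 3*(-4 + 44/9)) = -61392/(35 + 3*(8/9)) = -61392/(35 + 8/3) = -61392/113/3 = -61392*3/113 = -184176/113 ≈ -1629.9)
1/W = 1/(-184176/113) = -113/184176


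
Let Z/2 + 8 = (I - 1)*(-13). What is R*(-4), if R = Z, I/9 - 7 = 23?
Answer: 28040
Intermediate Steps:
I = 270 (I = 63 + 9*23 = 63 + 207 = 270)
Z = -7010 (Z = -16 + 2*((270 - 1)*(-13)) = -16 + 2*(269*(-13)) = -16 + 2*(-3497) = -16 - 6994 = -7010)
R = -7010
R*(-4) = -7010*(-4) = 28040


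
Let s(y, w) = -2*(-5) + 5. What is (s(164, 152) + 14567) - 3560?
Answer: 11022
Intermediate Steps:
s(y, w) = 15 (s(y, w) = 10 + 5 = 15)
(s(164, 152) + 14567) - 3560 = (15 + 14567) - 3560 = 14582 - 3560 = 11022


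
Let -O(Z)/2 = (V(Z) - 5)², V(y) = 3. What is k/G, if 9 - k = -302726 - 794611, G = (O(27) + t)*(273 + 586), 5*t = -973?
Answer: -5486730/870167 ≈ -6.3054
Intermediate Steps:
t = -973/5 (t = (⅕)*(-973) = -973/5 ≈ -194.60)
O(Z) = -8 (O(Z) = -2*(3 - 5)² = -2*(-2)² = -2*4 = -8)
G = -870167/5 (G = (-8 - 973/5)*(273 + 586) = -1013/5*859 = -870167/5 ≈ -1.7403e+5)
k = 1097346 (k = 9 - (-302726 - 794611) = 9 - 1*(-1097337) = 9 + 1097337 = 1097346)
k/G = 1097346/(-870167/5) = 1097346*(-5/870167) = -5486730/870167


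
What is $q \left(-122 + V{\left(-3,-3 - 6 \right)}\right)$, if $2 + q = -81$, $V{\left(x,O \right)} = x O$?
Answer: $7885$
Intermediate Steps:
$V{\left(x,O \right)} = O x$
$q = -83$ ($q = -2 - 81 = -83$)
$q \left(-122 + V{\left(-3,-3 - 6 \right)}\right) = - 83 \left(-122 + \left(-3 - 6\right) \left(-3\right)\right) = - 83 \left(-122 - -27\right) = - 83 \left(-122 + 27\right) = \left(-83\right) \left(-95\right) = 7885$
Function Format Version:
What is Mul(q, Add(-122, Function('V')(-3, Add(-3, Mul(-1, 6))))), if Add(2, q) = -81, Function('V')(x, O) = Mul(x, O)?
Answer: 7885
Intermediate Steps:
Function('V')(x, O) = Mul(O, x)
q = -83 (q = Add(-2, -81) = -83)
Mul(q, Add(-122, Function('V')(-3, Add(-3, Mul(-1, 6))))) = Mul(-83, Add(-122, Mul(Add(-3, Mul(-1, 6)), -3))) = Mul(-83, Add(-122, Mul(Add(-3, -6), -3))) = Mul(-83, Add(-122, Mul(-9, -3))) = Mul(-83, Add(-122, 27)) = Mul(-83, -95) = 7885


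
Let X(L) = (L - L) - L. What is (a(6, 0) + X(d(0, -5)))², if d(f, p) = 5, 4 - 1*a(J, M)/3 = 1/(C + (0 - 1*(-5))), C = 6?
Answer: 5476/121 ≈ 45.256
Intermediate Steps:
a(J, M) = 129/11 (a(J, M) = 12 - 3/(6 + (0 - 1*(-5))) = 12 - 3/(6 + (0 + 5)) = 12 - 3/(6 + 5) = 12 - 3/11 = 129/11)
X(L) = -L (X(L) = 0 - L = -L)
(a(6, 0) + X(d(0, -5)))² = (129/11 - 1*5)² = (129/11 - 5)² = (74/11)² = 5476/121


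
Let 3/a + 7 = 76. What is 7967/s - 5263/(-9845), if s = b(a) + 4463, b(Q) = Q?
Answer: 468850919/202117850 ≈ 2.3197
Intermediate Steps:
a = 1/23 (a = 3/(-7 + 76) = 3/69 = 3*(1/69) = 1/23 ≈ 0.043478)
s = 102650/23 (s = 1/23 + 4463 = 102650/23 ≈ 4463.0)
7967/s - 5263/(-9845) = 7967/(102650/23) - 5263/(-9845) = 7967*(23/102650) - 5263*(-1/9845) = 183241/102650 + 5263/9845 = 468850919/202117850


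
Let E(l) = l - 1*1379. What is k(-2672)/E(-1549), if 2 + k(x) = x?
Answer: 1337/1464 ≈ 0.91325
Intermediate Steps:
E(l) = -1379 + l (E(l) = l - 1379 = -1379 + l)
k(x) = -2 + x
k(-2672)/E(-1549) = (-2 - 2672)/(-1379 - 1549) = -2674/(-2928) = -2674*(-1/2928) = 1337/1464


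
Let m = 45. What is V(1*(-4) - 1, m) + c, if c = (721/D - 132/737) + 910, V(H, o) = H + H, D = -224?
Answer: 1922315/2144 ≈ 896.60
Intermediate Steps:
V(H, o) = 2*H
c = 1943755/2144 (c = (721/(-224) - 132/737) + 910 = (721*(-1/224) - 132*1/737) + 910 = (-103/32 - 12/67) + 910 = -7285/2144 + 910 = 1943755/2144 ≈ 906.60)
V(1*(-4) - 1, m) + c = 2*(1*(-4) - 1) + 1943755/2144 = 2*(-4 - 1) + 1943755/2144 = 2*(-5) + 1943755/2144 = -10 + 1943755/2144 = 1922315/2144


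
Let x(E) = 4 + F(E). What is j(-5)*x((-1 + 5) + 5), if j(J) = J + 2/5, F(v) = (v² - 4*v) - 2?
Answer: -1081/5 ≈ -216.20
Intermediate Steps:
F(v) = -2 + v² - 4*v
j(J) = ⅖ + J (j(J) = J + 2*(⅕) = J + ⅖ = ⅖ + J)
x(E) = 2 + E² - 4*E (x(E) = 4 + (-2 + E² - 4*E) = 2 + E² - 4*E)
j(-5)*x((-1 + 5) + 5) = (⅖ - 5)*(2 + ((-1 + 5) + 5)² - 4*((-1 + 5) + 5)) = -23*(2 + (4 + 5)² - 4*(4 + 5))/5 = -23*(2 + 9² - 4*9)/5 = -23*(2 + 81 - 36)/5 = -23/5*47 = -1081/5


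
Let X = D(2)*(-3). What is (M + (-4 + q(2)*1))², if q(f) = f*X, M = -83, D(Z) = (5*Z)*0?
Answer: 7569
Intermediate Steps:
D(Z) = 0
X = 0 (X = 0*(-3) = 0)
q(f) = 0 (q(f) = f*0 = 0)
(M + (-4 + q(2)*1))² = (-83 + (-4 + 0*1))² = (-83 + (-4 + 0))² = (-83 - 4)² = (-87)² = 7569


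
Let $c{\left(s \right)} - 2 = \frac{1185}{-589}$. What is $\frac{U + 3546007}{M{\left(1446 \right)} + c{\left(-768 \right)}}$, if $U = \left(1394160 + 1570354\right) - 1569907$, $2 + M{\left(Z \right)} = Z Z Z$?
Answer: $\frac{2910021646}{1780820610519} \approx 0.0016341$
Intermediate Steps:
$c{\left(s \right)} = - \frac{7}{589}$ ($c{\left(s \right)} = 2 + \frac{1185}{-589} = 2 + 1185 \left(- \frac{1}{589}\right) = 2 - \frac{1185}{589} = - \frac{7}{589}$)
$M{\left(Z \right)} = -2 + Z^{3}$ ($M{\left(Z \right)} = -2 + Z Z Z = -2 + Z^{2} Z = -2 + Z^{3}$)
$U = 1394607$ ($U = 2964514 - 1569907 = 1394607$)
$\frac{U + 3546007}{M{\left(1446 \right)} + c{\left(-768 \right)}} = \frac{1394607 + 3546007}{\left(-2 + 1446^{3}\right) - \frac{7}{589}} = \frac{4940614}{\left(-2 + 3023464536\right) - \frac{7}{589}} = \frac{4940614}{3023464534 - \frac{7}{589}} = \frac{4940614}{\frac{1780820610519}{589}} = 4940614 \cdot \frac{589}{1780820610519} = \frac{2910021646}{1780820610519}$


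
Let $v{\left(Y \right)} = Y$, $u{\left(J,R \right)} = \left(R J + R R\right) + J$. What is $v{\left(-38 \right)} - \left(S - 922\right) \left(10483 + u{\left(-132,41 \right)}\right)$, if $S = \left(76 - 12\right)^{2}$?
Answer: $-21011918$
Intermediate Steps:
$u{\left(J,R \right)} = J + R^{2} + J R$ ($u{\left(J,R \right)} = \left(J R + R^{2}\right) + J = \left(R^{2} + J R\right) + J = J + R^{2} + J R$)
$S = 4096$ ($S = 64^{2} = 4096$)
$v{\left(-38 \right)} - \left(S - 922\right) \left(10483 + u{\left(-132,41 \right)}\right) = -38 - \left(4096 - 922\right) \left(10483 - \left(5544 - 1681\right)\right) = -38 - 3174 \left(10483 - 3863\right) = -38 - 3174 \cdot 6620 = -38 - 21011880 = -21011918$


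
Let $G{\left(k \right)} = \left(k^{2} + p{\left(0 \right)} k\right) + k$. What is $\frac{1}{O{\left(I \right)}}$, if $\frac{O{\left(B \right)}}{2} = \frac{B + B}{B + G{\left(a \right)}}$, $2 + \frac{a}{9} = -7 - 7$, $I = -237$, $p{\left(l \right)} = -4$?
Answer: $- \frac{6977}{316} \approx -22.079$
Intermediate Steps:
$a = -144$ ($a = -18 + 9 \left(-7 - 7\right) = -18 + 9 \left(-14\right) = -18 - 126 = -144$)
$G{\left(k \right)} = k^{2} - 3 k$ ($G{\left(k \right)} = \left(k^{2} - 4 k\right) + k = k^{2} - 3 k$)
$O{\left(B \right)} = \frac{4 B}{21168 + B}$ ($O{\left(B \right)} = 2 \frac{B + B}{B - 144 \left(-3 - 144\right)} = 2 \frac{2 B}{B - -21168} = 2 \frac{2 B}{B + 21168} = 2 \frac{2 B}{21168 + B} = \frac{4 B}{21168 + B}$)
$\frac{1}{O{\left(I \right)}} = \frac{1}{4 \left(-237\right) \frac{1}{21168 - 237}} = \frac{1}{4 \left(-237\right) \frac{1}{20931}} = \frac{1}{- \frac{316}{6977}} = - \frac{6977}{316}$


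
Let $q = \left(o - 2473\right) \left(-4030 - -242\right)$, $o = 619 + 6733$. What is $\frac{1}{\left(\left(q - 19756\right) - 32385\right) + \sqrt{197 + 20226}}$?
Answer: $- \frac{18533793}{343501482946426} - \frac{\sqrt{20423}}{343501482946426} \approx -5.3956 \cdot 10^{-8}$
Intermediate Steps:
$o = 7352$
$q = -18481652$ ($q = \left(7352 - 2473\right) \left(-4030 - -242\right) = 4879 \left(-4030 + \left(-28 + 270\right)\right) = 4879 \left(-4030 + 242\right) = 4879 \left(-3788\right) = -18481652$)
$\frac{1}{\left(\left(q - 19756\right) - 32385\right) + \sqrt{197 + 20226}} = \frac{1}{\left(\left(-18481652 - 19756\right) - 32385\right) + \sqrt{197 + 20226}} = \frac{1}{\left(-18501408 - 32385\right) + \sqrt{20423}} = \frac{1}{-18533793 + \sqrt{20423}}$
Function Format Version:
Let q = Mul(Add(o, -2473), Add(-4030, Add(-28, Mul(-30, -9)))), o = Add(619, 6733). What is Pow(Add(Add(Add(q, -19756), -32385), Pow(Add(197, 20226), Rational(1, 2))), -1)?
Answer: Add(Rational(-18533793, 343501482946426), Mul(Rational(-1, 343501482946426), Pow(20423, Rational(1, 2)))) ≈ -5.3956e-8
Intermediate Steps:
o = 7352
q = -18481652 (q = Mul(Add(7352, -2473), Add(-4030, Add(-28, Mul(-30, -9)))) = Mul(4879, Add(-4030, Add(-28, 270))) = Mul(4879, Add(-4030, 242)) = Mul(4879, -3788) = -18481652)
Pow(Add(Add(Add(q, -19756), -32385), Pow(Add(197, 20226), Rational(1, 2))), -1) = Pow(Add(Add(Add(-18481652, -19756), -32385), Pow(Add(197, 20226), Rational(1, 2))), -1) = Pow(Add(Add(-18501408, -32385), Pow(20423, Rational(1, 2))), -1) = Pow(Add(-18533793, Pow(20423, Rational(1, 2))), -1)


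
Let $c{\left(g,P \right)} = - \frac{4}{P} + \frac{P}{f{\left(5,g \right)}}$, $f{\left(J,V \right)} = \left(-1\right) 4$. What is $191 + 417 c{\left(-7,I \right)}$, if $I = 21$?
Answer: $- \frac{58175}{28} \approx -2077.7$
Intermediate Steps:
$f{\left(J,V \right)} = -4$
$c{\left(g,P \right)} = - \frac{4}{P} - \frac{P}{4}$ ($c{\left(g,P \right)} = - \frac{4}{P} + \frac{P}{-4} = - \frac{4}{P} + P \left(- \frac{1}{4}\right) = - \frac{4}{P} - \frac{P}{4}$)
$191 + 417 c{\left(-7,I \right)} = 191 + 417 \left(- \frac{4}{21} - \frac{21}{4}\right) = 191 + 417 \left(- \frac{457}{84}\right) = 191 - \frac{63523}{28} = - \frac{58175}{28}$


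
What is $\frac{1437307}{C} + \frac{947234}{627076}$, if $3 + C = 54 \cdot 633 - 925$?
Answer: $\frac{116600005471}{2606598163} \approx 44.733$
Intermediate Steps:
$C = 33254$ ($C = -3 + \left(54 \cdot 633 - 925\right) = -3 + \left(34182 - 925\right) = -3 + 33257 = 33254$)
$\frac{1437307}{C} + \frac{947234}{627076} = \frac{1437307}{33254} + \frac{947234}{627076} = 1437307 \cdot \frac{1}{33254} + 947234 \cdot \frac{1}{627076} = \frac{1437307}{33254} + \frac{473617}{313538} = \frac{116600005471}{2606598163}$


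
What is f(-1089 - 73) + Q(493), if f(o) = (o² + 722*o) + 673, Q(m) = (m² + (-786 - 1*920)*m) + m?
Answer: -85563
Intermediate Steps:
Q(m) = m² - 1705*m (Q(m) = (m² + (-786 - 920)*m) + m = (m² - 1706*m) + m = m² - 1705*m)
f(o) = 673 + o² + 722*o
f(-1089 - 73) + Q(493) = (673 + (-1089 - 73)² + 722*(-1089 - 73)) + 493*(-1705 + 493) = (673 + (-1162)² + 722*(-1162)) + 493*(-1212) = (673 + 1350244 - 838964) - 597516 = 511953 - 597516 = -85563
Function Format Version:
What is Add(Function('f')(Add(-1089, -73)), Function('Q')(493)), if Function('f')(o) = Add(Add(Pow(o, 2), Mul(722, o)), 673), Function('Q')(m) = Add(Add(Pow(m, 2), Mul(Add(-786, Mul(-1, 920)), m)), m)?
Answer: -85563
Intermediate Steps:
Function('Q')(m) = Add(Pow(m, 2), Mul(-1705, m)) (Function('Q')(m) = Add(Add(Pow(m, 2), Mul(Add(-786, -920), m)), m) = Add(Add(Pow(m, 2), Mul(-1706, m)), m) = Add(Pow(m, 2), Mul(-1705, m)))
Function('f')(o) = Add(673, Pow(o, 2), Mul(722, o))
Add(Function('f')(Add(-1089, -73)), Function('Q')(493)) = Add(Add(673, Pow(Add(-1089, -73), 2), Mul(722, Add(-1089, -73))), Mul(493, Add(-1705, 493))) = Add(Add(673, Pow(-1162, 2), Mul(722, -1162)), Mul(493, -1212)) = Add(Add(673, 1350244, -838964), -597516) = Add(511953, -597516) = -85563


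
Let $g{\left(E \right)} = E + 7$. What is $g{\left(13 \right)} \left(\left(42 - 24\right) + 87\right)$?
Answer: $2100$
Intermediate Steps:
$g{\left(E \right)} = 7 + E$
$g{\left(13 \right)} \left(\left(42 - 24\right) + 87\right) = \left(7 + 13\right) \left(\left(42 - 24\right) + 87\right) = 20 \left(18 + 87\right) = 20 \cdot 105 = 2100$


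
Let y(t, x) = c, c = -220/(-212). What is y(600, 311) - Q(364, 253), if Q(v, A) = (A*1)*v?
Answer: -4880821/53 ≈ -92091.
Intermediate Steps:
c = 55/53 (c = -220*(-1/212) = 55/53 ≈ 1.0377)
y(t, x) = 55/53
Q(v, A) = A*v
y(600, 311) - Q(364, 253) = 55/53 - 253*364 = 55/53 - 1*92092 = 55/53 - 92092 = -4880821/53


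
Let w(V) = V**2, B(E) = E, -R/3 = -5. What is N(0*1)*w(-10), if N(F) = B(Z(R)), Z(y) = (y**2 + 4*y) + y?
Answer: 30000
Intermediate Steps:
R = 15 (R = -3*(-5) = 15)
Z(y) = y**2 + 5*y
N(F) = 300 (N(F) = 15*(5 + 15) = 15*20 = 300)
N(0*1)*w(-10) = 300*(-10)**2 = 300*100 = 30000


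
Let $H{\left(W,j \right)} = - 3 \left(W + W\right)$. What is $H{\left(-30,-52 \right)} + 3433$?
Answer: $3613$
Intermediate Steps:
$H{\left(W,j \right)} = - 6 W$ ($H{\left(W,j \right)} = - 3 \cdot 2 W = - 6 W$)
$H{\left(-30,-52 \right)} + 3433 = \left(-6\right) \left(-30\right) + 3433 = 180 + 3433 = 3613$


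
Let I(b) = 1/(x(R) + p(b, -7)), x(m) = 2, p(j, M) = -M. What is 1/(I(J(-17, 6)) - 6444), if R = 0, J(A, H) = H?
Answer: -9/57995 ≈ -0.00015519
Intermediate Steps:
I(b) = ⅑ (I(b) = 1/(2 - 1*(-7)) = 1/(2 + 7) = 1/9 = ⅑)
1/(I(J(-17, 6)) - 6444) = 1/(⅑ - 6444) = 1/(-57995/9) = -9/57995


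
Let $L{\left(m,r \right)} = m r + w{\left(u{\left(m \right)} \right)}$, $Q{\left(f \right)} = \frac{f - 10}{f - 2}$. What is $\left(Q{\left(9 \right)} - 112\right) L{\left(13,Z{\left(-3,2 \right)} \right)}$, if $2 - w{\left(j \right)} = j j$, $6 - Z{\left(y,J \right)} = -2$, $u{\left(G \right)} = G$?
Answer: $7065$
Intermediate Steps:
$Q{\left(f \right)} = \frac{-10 + f}{-2 + f}$
$Z{\left(y,J \right)} = 8$ ($Z{\left(y,J \right)} = 6 - -2 = 6 + 2 = 8$)
$w{\left(j \right)} = 2 - j^{2}$ ($w{\left(j \right)} = 2 - j j = 2 - j^{2}$)
$L{\left(m,r \right)} = 2 - m^{2} + m r$ ($L{\left(m,r \right)} = m r - \left(-2 + m^{2}\right) = 2 - m^{2} + m r$)
$\left(Q{\left(9 \right)} - 112\right) L{\left(13,Z{\left(-3,2 \right)} \right)} = \left(\frac{-10 + 9}{-2 + 9} - 112\right) \left(2 - 13^{2} + 13 \cdot 8\right) = \left(\frac{1}{7} \left(-1\right) - 112\right) \left(2 - 169 + 104\right) = \left(- \frac{1}{7} - 112\right) \left(-63\right) = \left(- \frac{785}{7}\right) \left(-63\right) = 7065$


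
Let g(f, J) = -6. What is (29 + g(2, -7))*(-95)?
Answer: -2185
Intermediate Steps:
(29 + g(2, -7))*(-95) = (29 - 6)*(-95) = 23*(-95) = -2185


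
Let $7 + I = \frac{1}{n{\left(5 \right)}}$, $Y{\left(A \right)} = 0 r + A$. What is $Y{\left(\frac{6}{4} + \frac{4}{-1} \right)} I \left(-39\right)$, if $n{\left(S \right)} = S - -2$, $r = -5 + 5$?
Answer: $- \frac{4680}{7} \approx -668.57$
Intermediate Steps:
$r = 0$
$n{\left(S \right)} = 2 + S$ ($n{\left(S \right)} = S + 2 = 2 + S$)
$Y{\left(A \right)} = A$ ($Y{\left(A \right)} = 0 \cdot 0 + A = 0 + A = A$)
$I = - \frac{48}{7}$ ($I = -7 + \frac{1}{2 + 5} = -7 + \frac{1}{7} = - \frac{48}{7} \approx -6.8571$)
$Y{\left(\frac{6}{4} + \frac{4}{-1} \right)} I \left(-39\right) = \left(\frac{6}{4} + \frac{4}{-1}\right) \left(- \frac{48}{7}\right) \left(-39\right) = \left(6 \cdot \frac{1}{4} + 4 \left(-1\right)\right) \left(- \frac{48}{7}\right) \left(-39\right) = \left(\frac{3}{2} - 4\right) \left(- \frac{48}{7}\right) \left(-39\right) = \left(- \frac{5}{2}\right) \left(- \frac{48}{7}\right) \left(-39\right) = \frac{120}{7} \left(-39\right) = - \frac{4680}{7}$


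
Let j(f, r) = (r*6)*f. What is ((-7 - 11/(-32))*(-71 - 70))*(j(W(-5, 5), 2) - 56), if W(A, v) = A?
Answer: -870957/8 ≈ -1.0887e+5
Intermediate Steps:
j(f, r) = 6*f*r (j(f, r) = (6*r)*f = 6*f*r)
((-7 - 11/(-32))*(-71 - 70))*(j(W(-5, 5), 2) - 56) = ((-7 - 11/(-32))*(-71 - 70))*(6*(-5)*2 - 56) = ((-7 - 11*(-1/32))*(-141))*(-60 - 56) = ((-7 + 11/32)*(-141))*(-116) = -213/32*(-141)*(-116) = (30033/32)*(-116) = -870957/8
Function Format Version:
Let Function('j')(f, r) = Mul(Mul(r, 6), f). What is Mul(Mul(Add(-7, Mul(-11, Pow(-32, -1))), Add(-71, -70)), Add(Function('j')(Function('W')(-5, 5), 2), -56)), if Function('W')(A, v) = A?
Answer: Rational(-870957, 8) ≈ -1.0887e+5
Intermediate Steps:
Function('j')(f, r) = Mul(6, f, r) (Function('j')(f, r) = Mul(Mul(6, r), f) = Mul(6, f, r))
Mul(Mul(Add(-7, Mul(-11, Pow(-32, -1))), Add(-71, -70)), Add(Function('j')(Function('W')(-5, 5), 2), -56)) = Mul(Mul(Add(-7, Mul(-11, Pow(-32, -1))), Add(-71, -70)), Add(Mul(6, -5, 2), -56)) = Mul(Mul(Add(-7, Mul(-11, Rational(-1, 32))), -141), Add(-60, -56)) = Mul(Mul(Add(-7, Rational(11, 32)), -141), -116) = Mul(Mul(Rational(-213, 32), -141), -116) = Mul(Rational(30033, 32), -116) = Rational(-870957, 8)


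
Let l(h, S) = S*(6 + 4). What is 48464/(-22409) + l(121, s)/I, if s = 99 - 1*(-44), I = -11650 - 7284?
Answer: -474831123/212146003 ≈ -2.2382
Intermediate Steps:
I = -18934
s = 143 (s = 99 + 44 = 143)
l(h, S) = 10*S (l(h, S) = S*10 = 10*S)
48464/(-22409) + l(121, s)/I = 48464/(-22409) + (10*143)/(-18934) = 48464*(-1/22409) + 1430*(-1/18934) = -48464/22409 - 715/9467 = -474831123/212146003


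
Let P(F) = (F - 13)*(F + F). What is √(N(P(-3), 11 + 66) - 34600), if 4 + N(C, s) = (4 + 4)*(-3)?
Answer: 2*I*√8657 ≈ 186.09*I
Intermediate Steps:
P(F) = 2*F*(-13 + F) (P(F) = (-13 + F)*(2*F) = 2*F*(-13 + F))
N(C, s) = -28 (N(C, s) = -4 + (4 + 4)*(-3) = -4 + 8*(-3) = -4 - 24 = -28)
√(N(P(-3), 11 + 66) - 34600) = √(-28 - 34600) = √(-34628) = 2*I*√8657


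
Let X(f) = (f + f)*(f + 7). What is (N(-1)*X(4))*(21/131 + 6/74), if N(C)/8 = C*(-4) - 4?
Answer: 0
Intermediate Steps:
X(f) = 2*f*(7 + f) (X(f) = (2*f)*(7 + f) = 2*f*(7 + f))
N(C) = -32 - 32*C (N(C) = 8*(C*(-4) - 4) = 8*(-4*C - 4) = 8*(-4 - 4*C) = -32 - 32*C)
(N(-1)*X(4))*(21/131 + 6/74) = ((-32 - 32*(-1))*(2*4*(7 + 4)))*(21/131 + 6/74) = ((-32 + 32)*(2*4*11))*(21*(1/131) + 6*(1/74)) = (0*88)*(21/131 + 3/37) = 0*(1170/4847) = 0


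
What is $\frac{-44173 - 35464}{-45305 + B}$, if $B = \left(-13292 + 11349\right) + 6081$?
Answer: $\frac{79637}{41167} \approx 1.9345$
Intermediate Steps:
$B = 4138$ ($B = -1943 + 6081 = 4138$)
$\frac{-44173 - 35464}{-45305 + B} = \frac{-44173 - 35464}{-45305 + 4138} = - \frac{79637}{-41167} = \left(-79637\right) \left(- \frac{1}{41167}\right) = \frac{79637}{41167}$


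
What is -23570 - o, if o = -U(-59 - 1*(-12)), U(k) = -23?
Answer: -23593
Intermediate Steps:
o = 23 (o = -1*(-23) = 23)
-23570 - o = -23570 - 1*23 = -23570 - 23 = -23593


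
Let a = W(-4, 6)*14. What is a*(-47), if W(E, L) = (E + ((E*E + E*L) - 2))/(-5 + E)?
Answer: -9212/9 ≈ -1023.6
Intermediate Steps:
W(E, L) = (-2 + E + E² + E*L)/(-5 + E) (W(E, L) = (E + ((E² + E*L) - 2))/(-5 + E) = (E + (-2 + E² + E*L))/(-5 + E) = (-2 + E + E² + E*L)/(-5 + E))
a = 196/9 (a = ((-2 - 4 + (-4)² - 4*6)/(-5 - 4))*14 = ((-2 - 4 + 16 - 24)/(-9))*14 = -⅑*(-14)*14 = (14/9)*14 = 196/9 ≈ 21.778)
a*(-47) = (196/9)*(-47) = -9212/9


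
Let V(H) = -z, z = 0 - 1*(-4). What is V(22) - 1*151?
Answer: -155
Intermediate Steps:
z = 4 (z = 0 + 4 = 4)
V(H) = -4 (V(H) = -1*4 = -4)
V(22) - 1*151 = -4 - 1*151 = -4 - 151 = -155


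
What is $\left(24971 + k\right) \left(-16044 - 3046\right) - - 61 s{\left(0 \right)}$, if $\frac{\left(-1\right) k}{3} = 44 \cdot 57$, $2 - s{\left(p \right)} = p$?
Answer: $-333063108$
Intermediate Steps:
$s{\left(p \right)} = 2 - p$
$k = -7524$ ($k = - 3 \cdot 44 \cdot 57 = \left(-3\right) 2508 = -7524$)
$\left(24971 + k\right) \left(-16044 - 3046\right) - - 61 s{\left(0 \right)} = \left(24971 - 7524\right) \left(-16044 - 3046\right) - - 61 \left(2 - 0\right) = 17447 \left(-19090\right) - - 61 \left(2 + 0\right) = -333063230 - \left(-61\right) 2 = -333063230 - -122 = -333063230 + 122 = -333063108$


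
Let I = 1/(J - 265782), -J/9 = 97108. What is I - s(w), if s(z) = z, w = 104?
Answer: -118534417/1139754 ≈ -104.00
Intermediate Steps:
J = -873972 (J = -9*97108 = -873972)
I = -1/1139754 (I = 1/(-873972 - 265782) = 1/(-1139754) = -1/1139754 ≈ -8.7738e-7)
I - s(w) = -1/1139754 - 1*104 = -1/1139754 - 104 = -118534417/1139754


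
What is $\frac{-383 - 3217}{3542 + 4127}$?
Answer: $- \frac{3600}{7669} \approx -0.46942$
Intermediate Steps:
$\frac{-383 - 3217}{3542 + 4127} = - \frac{3600}{7669}$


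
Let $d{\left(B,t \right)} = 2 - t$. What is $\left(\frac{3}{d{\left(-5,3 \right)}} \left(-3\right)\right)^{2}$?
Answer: $81$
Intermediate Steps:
$\left(\frac{3}{d{\left(-5,3 \right)}} \left(-3\right)\right)^{2} = \left(\frac{3}{2 - 3} \left(-3\right)\right)^{2} = \left(\frac{3}{-1} \left(-3\right)\right)^{2} = \left(3 \left(-1\right) \left(-3\right)\right)^{2} = \left(\left(-3\right) \left(-3\right)\right)^{2} = 9^{2} = 81$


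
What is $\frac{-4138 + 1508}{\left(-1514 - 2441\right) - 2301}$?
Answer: $\frac{1315}{3128} \approx 0.4204$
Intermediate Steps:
$\frac{-4138 + 1508}{\left(-1514 - 2441\right) - 2301} = - \frac{2630}{-3955 - 2301} = - \frac{2630}{-6256} = \left(-2630\right) \left(- \frac{1}{6256}\right) = \frac{1315}{3128}$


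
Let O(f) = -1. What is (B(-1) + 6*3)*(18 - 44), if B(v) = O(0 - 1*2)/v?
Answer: -494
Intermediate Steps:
B(v) = -1/v
(B(-1) + 6*3)*(18 - 44) = (-1/(-1) + 6*3)*(18 - 44) = (-1*(-1) + 18)*(-26) = (1 + 18)*(-26) = 19*(-26) = -494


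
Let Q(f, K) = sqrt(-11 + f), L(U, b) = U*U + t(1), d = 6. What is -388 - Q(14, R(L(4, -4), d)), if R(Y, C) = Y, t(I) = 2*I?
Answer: -388 - sqrt(3) ≈ -389.73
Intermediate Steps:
L(U, b) = 2 + U**2 (L(U, b) = U*U + 2*1 = U**2 + 2 = 2 + U**2)
-388 - Q(14, R(L(4, -4), d)) = -388 - sqrt(-11 + 14) = -388 - sqrt(3)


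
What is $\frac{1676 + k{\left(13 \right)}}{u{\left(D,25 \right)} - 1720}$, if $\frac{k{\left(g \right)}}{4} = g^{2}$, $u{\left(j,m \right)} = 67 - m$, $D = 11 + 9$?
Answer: $- \frac{1176}{839} \approx -1.4017$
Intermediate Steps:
$D = 20$
$k{\left(g \right)} = 4 g^{2}$
$\frac{1676 + k{\left(13 \right)}}{u{\left(D,25 \right)} - 1720} = \frac{1676 + 4 \cdot 13^{2}}{\left(67 - 25\right) - 1720} = \frac{1676 + 4 \cdot 169}{\left(67 - 25\right) - 1720} = \frac{1676 + 676}{42 - 1720} = \frac{2352}{-1678} = 2352 \left(- \frac{1}{1678}\right) = - \frac{1176}{839}$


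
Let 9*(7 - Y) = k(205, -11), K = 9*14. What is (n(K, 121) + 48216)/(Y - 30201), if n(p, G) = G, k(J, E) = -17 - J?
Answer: -145011/90508 ≈ -1.6022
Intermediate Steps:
K = 126
Y = 95/3 (Y = 7 - (-17 - 1*205)/9 = 7 - (-17 - 205)/9 = 7 - 1/9*(-222) = 7 + 74/3 = 95/3 ≈ 31.667)
(n(K, 121) + 48216)/(Y - 30201) = (121 + 48216)/(95/3 - 30201) = 48337/(-90508/3) = 48337*(-3/90508) = -145011/90508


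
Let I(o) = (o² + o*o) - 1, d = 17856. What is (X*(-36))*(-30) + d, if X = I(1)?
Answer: 18936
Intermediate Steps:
I(o) = -1 + 2*o² (I(o) = (o² + o²) - 1 = 2*o² - 1 = -1 + 2*o²)
X = 1 (X = -1 + 2*1² = -1 + 2*1 = -1 + 2 = 1)
(X*(-36))*(-30) + d = (1*(-36))*(-30) + 17856 = -36*(-30) + 17856 = 1080 + 17856 = 18936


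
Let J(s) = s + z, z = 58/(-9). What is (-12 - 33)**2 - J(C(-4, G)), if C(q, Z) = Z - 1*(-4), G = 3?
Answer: 18220/9 ≈ 2024.4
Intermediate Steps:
z = -58/9 (z = 58*(-1/9) = -58/9 ≈ -6.4444)
C(q, Z) = 4 + Z (C(q, Z) = Z + 4 = 4 + Z)
J(s) = -58/9 + s (J(s) = s - 58/9 = -58/9 + s)
(-12 - 33)**2 - J(C(-4, G)) = (-12 - 33)**2 - (-58/9 + (4 + 3)) = (-45)**2 - (-58/9 + 7) = 2025 - 1*5/9 = 2025 - 5/9 = 18220/9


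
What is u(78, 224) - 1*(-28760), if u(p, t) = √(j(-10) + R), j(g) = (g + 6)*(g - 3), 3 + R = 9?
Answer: 28760 + √58 ≈ 28768.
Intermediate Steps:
R = 6 (R = -3 + 9 = 6)
j(g) = (-3 + g)*(6 + g) (j(g) = (6 + g)*(-3 + g) = (-3 + g)*(6 + g))
u(p, t) = √58 (u(p, t) = √((-18 + (-10)² + 3*(-10)) + 6) = √((-18 + 100 - 30) + 6) = √(52 + 6) = √58)
u(78, 224) - 1*(-28760) = √58 - 1*(-28760) = √58 + 28760 = 28760 + √58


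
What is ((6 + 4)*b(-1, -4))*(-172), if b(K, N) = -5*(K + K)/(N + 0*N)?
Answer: 4300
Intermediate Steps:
b(K, N) = -10*K/N (b(K, N) = -5*2*K/(N + 0) = -5*2*K/N = -10*K/N)
((6 + 4)*b(-1, -4))*(-172) = ((6 + 4)*(-10*(-1)/(-4)))*(-172) = (10*(-10*(-1)*(-¼)))*(-172) = (10*(-5/2))*(-172) = -25*(-172) = 4300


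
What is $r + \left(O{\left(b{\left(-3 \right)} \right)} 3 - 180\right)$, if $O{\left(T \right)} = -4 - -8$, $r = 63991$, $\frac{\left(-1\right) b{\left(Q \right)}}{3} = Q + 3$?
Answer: $63823$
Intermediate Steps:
$b{\left(Q \right)} = -9 - 3 Q$ ($b{\left(Q \right)} = - 3 \left(Q + 3\right) = - 3 \left(3 + Q\right) = -9 - 3 Q$)
$O{\left(T \right)} = 4$ ($O{\left(T \right)} = -4 + 8 = 4$)
$r + \left(O{\left(b{\left(-3 \right)} \right)} 3 - 180\right) = 63991 + \left(4 \cdot 3 - 180\right) = 63991 + \left(12 - 180\right) = 63991 - 168 = 63823$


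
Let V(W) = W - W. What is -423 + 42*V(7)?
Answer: -423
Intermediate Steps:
V(W) = 0
-423 + 42*V(7) = -423 + 42*0 = -423 + 0 = -423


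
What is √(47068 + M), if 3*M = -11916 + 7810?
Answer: √411294/3 ≈ 213.77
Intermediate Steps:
M = -4106/3 (M = (-11916 + 7810)/3 = (⅓)*(-4106) = -4106/3 ≈ -1368.7)
√(47068 + M) = √(47068 - 4106/3) = √(137098/3) = √411294/3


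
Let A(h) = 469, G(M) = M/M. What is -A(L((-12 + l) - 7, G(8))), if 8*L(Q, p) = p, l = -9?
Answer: -469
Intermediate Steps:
G(M) = 1
L(Q, p) = p/8
-A(L((-12 + l) - 7, G(8))) = -1*469 = -469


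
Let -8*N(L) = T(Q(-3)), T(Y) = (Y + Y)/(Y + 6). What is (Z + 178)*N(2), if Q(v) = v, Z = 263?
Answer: 441/4 ≈ 110.25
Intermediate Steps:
T(Y) = 2*Y/(6 + Y) (T(Y) = (2*Y)/(6 + Y) = 2*Y/(6 + Y))
N(L) = ¼ (N(L) = -(-3)/(4*(6 - 3)) = -(-3)/(4*3) = -⅛*(-2) = ¼)
(Z + 178)*N(2) = (263 + 178)*(¼) = 441*(¼) = 441/4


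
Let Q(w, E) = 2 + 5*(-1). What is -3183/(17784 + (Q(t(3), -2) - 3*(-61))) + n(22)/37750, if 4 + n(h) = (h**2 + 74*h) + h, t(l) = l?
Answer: -2729831/22604700 ≈ -0.12076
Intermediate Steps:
Q(w, E) = -3 (Q(w, E) = 2 - 5 = -3)
n(h) = -4 + h**2 + 75*h (n(h) = -4 + ((h**2 + 74*h) + h) = -4 + (h**2 + 75*h) = -4 + h**2 + 75*h)
-3183/(17784 + (Q(t(3), -2) - 3*(-61))) + n(22)/37750 = -3183/(17784 + (-3 - 3*(-61))) + (-4 + 22**2 + 75*22)/37750 = -3183/(17784 + (-3 + 183)) + (-4 + 484 + 1650)*(1/37750) = -3183/(17784 + 180) + 2130*(1/37750) = -3183/17964 + 213/3775 = -3183*1/17964 + 213/3775 = -1061/5988 + 213/3775 = -2729831/22604700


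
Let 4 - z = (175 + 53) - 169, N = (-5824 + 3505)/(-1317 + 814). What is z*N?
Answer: -127545/503 ≈ -253.57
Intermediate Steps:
N = 2319/503 (N = -2319/(-503) = -2319*(-1/503) = 2319/503 ≈ 4.6103)
z = -55 (z = 4 - ((175 + 53) - 169) = 4 - (228 - 169) = 4 - 1*59 = 4 - 59 = -55)
z*N = -55*2319/503 = -127545/503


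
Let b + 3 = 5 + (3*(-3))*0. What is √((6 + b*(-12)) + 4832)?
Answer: √4814 ≈ 69.383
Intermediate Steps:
b = 2 (b = -3 + (5 + (3*(-3))*0) = -3 + (5 - 9*0) = -3 + (5 + 0) = -3 + 5 = 2)
√((6 + b*(-12)) + 4832) = √((6 + 2*(-12)) + 4832) = √((6 - 24) + 4832) = √(-18 + 4832) = √4814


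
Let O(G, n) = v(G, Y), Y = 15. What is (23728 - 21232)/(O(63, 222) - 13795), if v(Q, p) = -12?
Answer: -2496/13807 ≈ -0.18078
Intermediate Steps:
O(G, n) = -12
(23728 - 21232)/(O(63, 222) - 13795) = (23728 - 21232)/(-12 - 13795) = 2496/(-13807) = 2496*(-1/13807) = -2496/13807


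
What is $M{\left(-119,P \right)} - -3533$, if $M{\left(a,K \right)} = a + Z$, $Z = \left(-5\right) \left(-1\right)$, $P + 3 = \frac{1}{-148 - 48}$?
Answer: $3419$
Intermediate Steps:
$P = - \frac{589}{196}$ ($P = -3 + \frac{1}{-148 - 48} = -3 + \frac{1}{-196} = -3 - \frac{1}{196} = - \frac{589}{196} \approx -3.0051$)
$Z = 5$
$M{\left(a,K \right)} = 5 + a$ ($M{\left(a,K \right)} = a + 5 = 5 + a$)
$M{\left(-119,P \right)} - -3533 = \left(5 - 119\right) - -3533 = -114 + 3533 = 3419$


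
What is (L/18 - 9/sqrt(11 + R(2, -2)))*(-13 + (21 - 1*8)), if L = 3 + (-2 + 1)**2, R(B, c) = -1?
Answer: 0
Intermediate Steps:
L = 4 (L = 3 + (-1)**2 = 3 + 1 = 4)
(L/18 - 9/sqrt(11 + R(2, -2)))*(-13 + (21 - 1*8)) = (4/18 - 9/sqrt(11 - 1))*(-13 + (21 - 1*8)) = (4*(1/18) - 9*sqrt(10)/10)*(-13 + (21 - 8)) = (2/9 - 9*sqrt(10)/10)*(-13 + 13) = (2/9 - 9*sqrt(10)/10)*0 = 0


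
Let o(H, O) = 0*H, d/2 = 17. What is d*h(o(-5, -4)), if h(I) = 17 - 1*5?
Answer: 408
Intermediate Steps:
d = 34 (d = 2*17 = 34)
o(H, O) = 0
h(I) = 12 (h(I) = 17 - 5 = 12)
d*h(o(-5, -4)) = 34*12 = 408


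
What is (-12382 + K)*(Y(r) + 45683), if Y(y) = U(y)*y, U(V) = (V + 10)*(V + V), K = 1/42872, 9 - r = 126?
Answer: 66557388335243/1864 ≈ 3.5707e+10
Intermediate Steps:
r = -117 (r = 9 - 1*126 = 9 - 126 = -117)
K = 1/42872 ≈ 2.3325e-5
U(V) = 2*V*(10 + V) (U(V) = (10 + V)*(2*V) = 2*V*(10 + V))
Y(y) = 2*y²*(10 + y) (Y(y) = (2*y*(10 + y))*y = 2*y²*(10 + y))
(-12382 + K)*(Y(r) + 45683) = (-12382 + 1/42872)*(2*(-117)²*(10 - 117) + 45683) = -530841103*(2*13689*(-107) + 45683)/42872 = -530841103*(-2929446 + 45683)/42872 = -530841103/42872*(-2883763) = 66557388335243/1864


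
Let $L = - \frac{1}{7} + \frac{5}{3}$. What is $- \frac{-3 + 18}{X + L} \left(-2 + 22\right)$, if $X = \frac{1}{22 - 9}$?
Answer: $- \frac{81900}{437} \approx -187.41$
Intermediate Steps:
$X = \frac{1}{13} \approx 0.076923$
$L = \frac{32}{21}$ ($L = \left(-1\right) \frac{1}{7} + 5 \cdot \frac{1}{3} = - \frac{1}{7} + \frac{5}{3} = \frac{32}{21} \approx 1.5238$)
$- \frac{-3 + 18}{X + L} \left(-2 + 22\right) = - \frac{-3 + 18}{\frac{1}{13} + \frac{32}{21}} \left(-2 + 22\right) = - \frac{15}{\frac{437}{273}} \cdot 20 = - \frac{15 \cdot 273}{437} \cdot 20 = \left(-1\right) \frac{4095}{437} \cdot 20 = \left(- \frac{4095}{437}\right) 20 = - \frac{81900}{437}$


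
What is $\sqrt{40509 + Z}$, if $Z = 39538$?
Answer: $\sqrt{80047} \approx 282.93$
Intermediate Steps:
$\sqrt{40509 + Z} = \sqrt{40509 + 39538} = \sqrt{80047}$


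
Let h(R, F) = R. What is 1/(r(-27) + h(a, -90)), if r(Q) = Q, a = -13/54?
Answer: -54/1471 ≈ -0.036710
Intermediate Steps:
a = -13/54 (a = -13*1/54 = -13/54 ≈ -0.24074)
1/(r(-27) + h(a, -90)) = 1/(-27 - 13/54) = 1/(-1471/54) = -54/1471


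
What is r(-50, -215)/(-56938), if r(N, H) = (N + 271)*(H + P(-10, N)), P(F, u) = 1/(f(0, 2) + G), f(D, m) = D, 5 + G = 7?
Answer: 94809/113876 ≈ 0.83256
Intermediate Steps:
G = 2 (G = -5 + 7 = 2)
P(F, u) = 1/2 (P(F, u) = 1/(0 + 2) = 1/2)
r(N, H) = (1/2 + H)*(271 + N) (r(N, H) = (N + 271)*(H + 1/2) = (271 + N)*(1/2 + H) = (1/2 + H)*(271 + N))
r(-50, -215)/(-56938) = (271/2 + (1/2)*(-50) + 271*(-215) - 215*(-50))/(-56938) = (271/2 - 25 - 58265 + 10750)*(-1/56938) = -94809/2*(-1/56938) = 94809/113876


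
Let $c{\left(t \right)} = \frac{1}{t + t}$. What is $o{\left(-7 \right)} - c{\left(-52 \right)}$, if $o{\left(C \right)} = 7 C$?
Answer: $- \frac{5095}{104} \approx -48.99$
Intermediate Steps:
$c{\left(t \right)} = \frac{1}{2 t}$
$o{\left(-7 \right)} - c{\left(-52 \right)} = 7 \left(-7\right) - \frac{1}{2 \left(-52\right)} = -49 - \frac{1}{2} \left(- \frac{1}{52}\right) = -49 - - \frac{1}{104} = -49 + \frac{1}{104} = - \frac{5095}{104}$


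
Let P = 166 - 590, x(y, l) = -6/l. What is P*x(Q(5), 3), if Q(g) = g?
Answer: 848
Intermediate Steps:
P = -424
P*x(Q(5), 3) = -(-2544)/3 = -424*(-2) = 848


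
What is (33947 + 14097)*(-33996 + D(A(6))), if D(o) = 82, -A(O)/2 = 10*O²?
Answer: -1629364216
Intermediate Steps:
A(O) = -20*O²
(33947 + 14097)*(-33996 + D(A(6))) = (33947 + 14097)*(-33996 + 82) = 48044*(-33914) = -1629364216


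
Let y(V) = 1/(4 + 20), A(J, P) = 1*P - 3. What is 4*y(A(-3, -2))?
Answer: ⅙ ≈ 0.16667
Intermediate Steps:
A(J, P) = -3 + P (A(J, P) = P - 3 = -3 + P)
y(V) = 1/24
4*y(A(-3, -2)) = 4*(1/24) = ⅙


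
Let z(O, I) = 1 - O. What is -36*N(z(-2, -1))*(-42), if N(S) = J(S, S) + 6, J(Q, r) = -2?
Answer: 6048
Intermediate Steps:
N(S) = 4 (N(S) = -2 + 6 = 4)
-36*N(z(-2, -1))*(-42) = -36*4*(-42) = -144*(-42) = 6048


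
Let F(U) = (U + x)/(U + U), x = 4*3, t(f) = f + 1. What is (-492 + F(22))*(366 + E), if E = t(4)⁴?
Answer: -10709737/22 ≈ -4.8681e+5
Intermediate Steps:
t(f) = 1 + f
x = 12
F(U) = (12 + U)/(2*U) (F(U) = (U + 12)/(U + U) = (12 + U)/((2*U)) = (12 + U)*(1/(2*U)) = (12 + U)/(2*U))
E = 625 (E = (1 + 4)⁴ = 5⁴ = 625)
(-492 + F(22))*(366 + E) = (-492 + (½)*(12 + 22)/22)*(366 + 625) = (-492 + (½)*(1/22)*34)*991 = (-492 + 17/22)*991 = -10807/22*991 = -10709737/22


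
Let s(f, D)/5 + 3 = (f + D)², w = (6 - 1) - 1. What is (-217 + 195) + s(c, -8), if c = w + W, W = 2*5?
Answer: 143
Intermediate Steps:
W = 10
w = 4 (w = 5 - 1 = 4)
c = 14 (c = 4 + 10 = 14)
s(f, D) = -15 + 5*(D + f)² (s(f, D) = -15 + 5*(f + D)² = -15 + 5*(D + f)²)
(-217 + 195) + s(c, -8) = (-217 + 195) + (-15 + 5*(-8 + 14)²) = -22 + (-15 + 5*6²) = -22 + (-15 + 5*36) = -22 + (-15 + 180) = -22 + 165 = 143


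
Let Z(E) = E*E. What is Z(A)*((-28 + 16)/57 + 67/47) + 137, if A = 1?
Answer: 123426/893 ≈ 138.22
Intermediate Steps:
Z(E) = E**2
Z(A)*((-28 + 16)/57 + 67/47) + 137 = 1**2*((-28 + 16)/57 + 67/47) + 137 = 1*(-12*1/57 + 67*(1/47)) + 137 = 1*(-4/19 + 67/47) + 137 = 1*(1085/893) + 137 = 1085/893 + 137 = 123426/893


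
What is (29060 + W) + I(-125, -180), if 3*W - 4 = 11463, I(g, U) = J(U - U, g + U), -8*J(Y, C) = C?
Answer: 790091/24 ≈ 32920.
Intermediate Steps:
J(Y, C) = -C/8
I(g, U) = -U/8 - g/8 (I(g, U) = -(g + U)/8 = -(U + g)/8 = -U/8 - g/8)
W = 11467/3 (W = 4/3 + (⅓)*11463 = 4/3 + 3821 = 11467/3 ≈ 3822.3)
(29060 + W) + I(-125, -180) = (29060 + 11467/3) + (-⅛*(-180) - ⅛*(-125)) = 98647/3 + (45/2 + 125/8) = 98647/3 + 305/8 = 790091/24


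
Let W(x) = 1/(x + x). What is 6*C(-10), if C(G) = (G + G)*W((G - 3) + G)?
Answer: 60/23 ≈ 2.6087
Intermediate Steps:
W(x) = 1/(2*x)
C(G) = G/(-3 + 2*G) (C(G) = (G + G)*(1/(2*((G - 3) + G))) = (2*G)*(1/(2*((-3 + G) + G))) = (2*G)*(1/(2*(-3 + 2*G))) = G/(-3 + 2*G))
6*C(-10) = 6*(-10/(-3 + 2*(-10))) = 6*(-10/(-3 - 20)) = 6*(-10/(-23)) = 6*(-10*(-1/23)) = 6*(10/23) = 60/23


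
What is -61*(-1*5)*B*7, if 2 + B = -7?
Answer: -19215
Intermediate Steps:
B = -9 (B = -2 - 7 = -9)
-61*(-1*5)*B*7 = -61*-1*5*(-9)*7 = -61*(-5*(-9))*7 = -2745*7 = -61*315 = -19215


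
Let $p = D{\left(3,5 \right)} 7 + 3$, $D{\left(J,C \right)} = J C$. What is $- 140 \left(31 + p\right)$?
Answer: $-19460$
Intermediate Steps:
$D{\left(J,C \right)} = C J$
$p = 108$ ($p = 5 \cdot 3 \cdot 7 + 3 = 15 \cdot 7 + 3 = 105 + 3 = 108$)
$- 140 \left(31 + p\right) = - 140 \left(31 + 108\right) = \left(-140\right) 139 = -19460$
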